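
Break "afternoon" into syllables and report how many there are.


Word: "afternoon"
Syllable breakdown: af-ter-noon
Counting: 3 parts
= 3 syllables


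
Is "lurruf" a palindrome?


Word: "lurruf"
Reversed: "furrul"
Forward == Backward? lurruf != furrul
Palindrome = No


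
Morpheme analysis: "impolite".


Word: "impolite"
Morphemes: im- | polite
Each morpheme carries meaning
= 2 morphemes


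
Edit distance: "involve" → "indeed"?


Word 1: "involve" (length 7)
Word 2: "indeed" (length 6)
One optimal edit sequence (insert/delete/substitute each cost 1):
  1. keep 'i'
  2. keep 'n'
  3. delete 'v'  (+1)
  4. substitute 'o' -> 'd'  (+1)
  5. substitute 'l' -> 'e'  (+1)
  6. substitute 'v' -> 'e'  (+1)
  7. substitute 'e' -> 'd'  (+1)
Total edit operations: 5
Edit distance = 5


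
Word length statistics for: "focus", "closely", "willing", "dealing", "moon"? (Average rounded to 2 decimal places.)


Lengths: "focus"=5, "closely"=7, "willing"=7, "dealing"=7, "moon"=4
Sum = 30, Count = 5
Average = 30/5 = 6.00
= avg=6.00, min=4, max=7


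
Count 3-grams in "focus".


Word: "focus" (length 5)
Number of 3-grams = length - 3 + 1 = 5 - 3 + 1
= 3


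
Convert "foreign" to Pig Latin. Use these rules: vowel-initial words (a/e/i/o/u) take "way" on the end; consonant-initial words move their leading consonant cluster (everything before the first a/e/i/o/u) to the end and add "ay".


Word: "foreign"
Starts with consonant(s) → move to end, add 'ay'
Consonant cluster: "f"
Pig Latin = "oreignfay"


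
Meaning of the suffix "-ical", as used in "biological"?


Suffix: -ical
Example: biological (biology + -ical, with a spelling change)
Meaning = relating to


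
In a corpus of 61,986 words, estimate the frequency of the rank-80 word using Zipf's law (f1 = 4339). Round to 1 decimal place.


Zipf's law: f(r) = f(1) / r
f(1) = 4339
f(80) = 4339 / 80
= 54.2 occurrences


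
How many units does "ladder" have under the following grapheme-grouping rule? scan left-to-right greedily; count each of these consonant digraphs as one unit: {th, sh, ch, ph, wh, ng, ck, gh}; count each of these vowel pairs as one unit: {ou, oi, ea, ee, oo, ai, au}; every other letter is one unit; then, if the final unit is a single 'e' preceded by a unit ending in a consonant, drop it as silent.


Word: "ladder" (6 letters)
Left-to-right scan:
  1. 'l' (letter)
  2. 'a' (letter)
  3. 'd' (letter)
  4. 'd' (letter)
  5. 'e' (letter)
  6. 'r' (letter)
Units from scan: 6
Sound units = 6 units


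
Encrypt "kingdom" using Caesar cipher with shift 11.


Word: "kingdom"
Shift: 11
Each letter → (letter + shift) mod 26:
  'k' (10) + 11 = 21 → 'v'
  'i' (8) + 11 = 19 → 't'
  'n' (13) + 11 = 24 → 'y'
  'g' (6) + 11 = 17 → 'r'
  'd' (3) + 11 = 14 → 'o'
  'o' (14) + 11 = 25 → 'z'
  'm' (12) + 11 = 23 → 'x'
Result = "vtyrozx"


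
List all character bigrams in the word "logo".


Word: "logo" (length 4)
Number of bigrams = 4 - 2 + 1 = 3
  Position 0: "lo"
  Position 1: "og"
  Position 2: "go"
Bigrams = "lo", "og", "go"


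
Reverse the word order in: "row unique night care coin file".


Original: "row unique night care coin file"
Words (1..n): row | unique | night | care | coin | file
Reversed (n..1): file | coin | care | night | unique | row
Result = "file coin care night unique row"


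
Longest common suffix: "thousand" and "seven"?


Word 1: "thousand"
Word 2: "seven"
Comparing from end:
  Pos -1: 'd' != 'n' (stop)
LCS = "" (length 0)


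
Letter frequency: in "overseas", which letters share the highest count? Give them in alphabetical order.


Word: "overseas"
Letter counts:
  'a': 1
  'e': 2
  'o': 1
  'r': 1
  's': 2
  'v': 1
Maximum count = 2
Most frequent = 'e', 's' (2 times each)


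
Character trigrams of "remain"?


Word: "remain" (length 6)
Number of trigrams = 6 - 3 + 1 = 4
  Position 0: "rem"
  Position 1: "ema"
  Position 2: "mai"
  Position 3: "ain"
Trigrams = "rem", "ema", "mai", "ain"


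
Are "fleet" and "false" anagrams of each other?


Word 1: "fleet" → sorted: eeflt
Word 2: "false" → sorted: aefls
Same letters? eeflt != aefls
Anagram = No


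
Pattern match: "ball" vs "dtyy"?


Pattern of "ball": [0, 1, 2, 2]
Pattern of "dtyy": [0, 1, 2, 2]
Patterns match
Same pattern = Yes


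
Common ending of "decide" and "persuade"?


Word 1: "decide"
Word 2: "persuade"
Comparing from end:
  Pos -1: 'e' == 'e'
  Pos -2: 'd' == 'd'
  Pos -3: 'i' != 'a' (stop)
LCS = "de" (length 2)


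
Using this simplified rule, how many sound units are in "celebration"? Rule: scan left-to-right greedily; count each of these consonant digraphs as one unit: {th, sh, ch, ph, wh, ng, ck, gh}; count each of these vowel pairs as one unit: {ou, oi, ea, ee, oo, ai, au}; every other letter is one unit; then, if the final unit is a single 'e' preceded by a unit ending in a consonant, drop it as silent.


Word: "celebration" (11 letters)
Left-to-right scan:
  1. 'c' (letter)
  2. 'e' (letter)
  3. 'l' (letter)
  4. 'e' (letter)
  5. 'b' (letter)
  6. 'r' (letter)
  7. 'a' (letter)
  8. 't' (letter)
  9. 'i' (letter)
  10. 'o' (letter)
  11. 'n' (letter)
Units from scan: 11
Sound units = 11 units


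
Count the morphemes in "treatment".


Word: "treatment"
Morphemes: treat / -ment
Each morpheme carries meaning
= 2 morphemes


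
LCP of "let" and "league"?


Word 1: "let"
Word 2: "league"
Comparing from start:
  Pos 0: 'l' == 'l'
  Pos 1: 'e' == 'e'
  Pos 2: 't' != 'a' (stop)
LCP = "le" (length 2)


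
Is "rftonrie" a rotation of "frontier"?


Word: "frontier", Candidate: "rftonrie"
Method: check if candidate is substring of word+word
"frontierfrontier" contains "rftonrie"? No
Is rotation = No


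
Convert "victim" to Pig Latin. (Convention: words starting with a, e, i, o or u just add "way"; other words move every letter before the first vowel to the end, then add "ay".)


Word: "victim"
Starts with consonant(s) → move to end, add 'ay'
Consonant cluster: "v"
Pig Latin = "ictimvay"


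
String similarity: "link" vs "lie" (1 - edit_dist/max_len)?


Word 1: "link" (length 4)
Word 2: "lie" (length 3)
One optimal edit sequence:
  1. keep 'l'
  2. keep 'i'
  3. delete 'n'  (+1)
  4. substitute 'k' -> 'e'  (+1)
Edit distance = 2
Max length = max(4, 3) = 4
Similarity = 1 - 2/4
= 0.5000


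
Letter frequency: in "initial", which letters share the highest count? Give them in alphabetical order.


Word: "initial"
Letter counts:
  'a': 1
  'i': 3
  'l': 1
  'n': 1
  't': 1
Maximum count = 3
Most frequent = 'i' (3 times each)


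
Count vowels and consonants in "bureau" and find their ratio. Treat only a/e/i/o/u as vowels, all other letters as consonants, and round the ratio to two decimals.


Word: "bureau"
Vowels (a,e,i,o,u): 4
Consonants: 2
Ratio = 4/2
= 2.00


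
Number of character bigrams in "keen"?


Word: "keen" (length 4)
Number of 2-grams = length - 2 + 1 = 4 - 2 + 1
= 3


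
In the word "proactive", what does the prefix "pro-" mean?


Prefix: pro-
Example: proactive (pro- + active)
Meaning = forward / in favor of


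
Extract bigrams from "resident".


Word: "resident" (length 8)
Number of bigrams = 8 - 2 + 1 = 7
  Position 0: "re"
  Position 1: "es"
  Position 2: "si"
  Position 3: "id"
  Position 4: "de"
  Position 5: "en"
  Position 6: "nt"
Bigrams = "re", "es", "si", "id", "de", "en", "nt"


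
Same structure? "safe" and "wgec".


Pattern of "safe": [0, 1, 2, 3]
Pattern of "wgec": [0, 1, 2, 3]
Patterns match
Same pattern = Yes


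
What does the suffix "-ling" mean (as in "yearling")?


Suffix: -ling
Example: yearling = year + -ling
Meaning = small / young


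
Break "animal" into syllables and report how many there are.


Word: "animal"
Syllable breakdown: an | i | mal
Counting: 3 parts
= 3 syllables


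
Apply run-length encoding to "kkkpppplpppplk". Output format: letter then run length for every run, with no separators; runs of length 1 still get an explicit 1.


String: "kkkpppplpppplk"
Scanning for consecutive runs:
  'k' x 3
  'p' x 4
  'l' x 1
  'p' x 4
  'l' x 1
  'k' x 1
RLE = "k3p4l1p4l1k1"


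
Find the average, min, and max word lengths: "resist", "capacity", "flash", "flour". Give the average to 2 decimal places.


Lengths: "resist"=6, "capacity"=8, "flash"=5, "flour"=5
Sum = 24, Count = 4
Average = 24/4 = 6.00
= avg=6.00, min=5, max=8


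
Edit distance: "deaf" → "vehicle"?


Word 1: "deaf" (length 4)
Word 2: "vehicle" (length 7)
One optimal edit sequence (insert/delete/substitute each cost 1):
  1. substitute 'd' -> 'v'  (+1)
  2. keep 'e'
  3. insert 'h'  (+1)
  4. insert 'i'  (+1)
  5. insert 'c'  (+1)
  6. substitute 'a' -> 'l'  (+1)
  7. substitute 'f' -> 'e'  (+1)
Total edit operations: 6
Edit distance = 6


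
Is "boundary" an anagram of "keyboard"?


Word 1: "keyboard" → sorted: abdekory
Word 2: "boundary" → sorted: abdnoruy
Same letters? abdekory != abdnoruy
Anagram = No


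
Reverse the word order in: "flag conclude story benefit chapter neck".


Original: "flag conclude story benefit chapter neck"
Words (1..n): flag | conclude | story | benefit | chapter | neck
Reversed (n..1): neck | chapter | benefit | story | conclude | flag
Result = "neck chapter benefit story conclude flag"


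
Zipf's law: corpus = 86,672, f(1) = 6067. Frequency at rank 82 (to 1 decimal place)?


Zipf's law: f(r) = f(1) / r
f(1) = 6067
f(82) = 6067 / 82
= 74.0 occurrences


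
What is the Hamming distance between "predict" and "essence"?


Comparing character by character (same length = 7):
  Pos 0: 'p' vs 'e' !=
  Pos 1: 'r' vs 's' !=
  Pos 2: 'e' vs 's' !=
  Pos 3: 'd' vs 'e' !=
  Pos 4: 'i' vs 'n' !=
  Pos 5: 'c' vs 'c' =
  Pos 6: 't' vs 'e' !=
Hamming distance = 6


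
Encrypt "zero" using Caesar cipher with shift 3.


Word: "zero"
Shift: 3
Each letter → (letter + shift) mod 26:
  'z' (25) + 3 = 2 → 'c'
  'e' (4) + 3 = 7 → 'h'
  'r' (17) + 3 = 20 → 'u'
  'o' (14) + 3 = 17 → 'r'
Result = "chur"


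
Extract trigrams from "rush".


Word: "rush" (length 4)
Number of trigrams = 4 - 3 + 1 = 2
  Position 0: "rus"
  Position 1: "ush"
Trigrams = "rus", "ush"


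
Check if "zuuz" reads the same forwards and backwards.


Word: "zuuz"
Reversed: "zuuz"
Forward == Backward? zuuz == zuuz
Palindrome = Yes


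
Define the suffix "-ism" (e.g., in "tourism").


Suffix: -ism
As in: tourism -> tour + -ism
Meaning = belief / practice


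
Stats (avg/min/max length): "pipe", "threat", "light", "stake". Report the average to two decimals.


Lengths: "pipe"=4, "threat"=6, "light"=5, "stake"=5
Sum = 20, Count = 4
Average = 20/4 = 5.00
= avg=5.00, min=4, max=6


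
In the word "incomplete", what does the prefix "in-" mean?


Prefix: in-
Example: incomplete = in- + complete
Meaning = not / into


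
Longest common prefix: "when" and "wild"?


Word 1: "when"
Word 2: "wild"
Comparing from start:
  Pos 0: 'w' == 'w'
  Pos 1: 'h' != 'i' (stop)
LCP = "w" (length 1)


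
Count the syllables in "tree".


Word: "tree"
Syllable breakdown: tree
Counting: 1 part
= 1 syllable


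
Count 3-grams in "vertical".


Word: "vertical" (length 8)
Number of 3-grams = length - 3 + 1 = 8 - 3 + 1
= 6


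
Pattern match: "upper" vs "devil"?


Pattern of "upper": [0, 1, 1, 2, 3]
Pattern of "devil": [0, 1, 2, 3, 4]
Patterns do not match
Same pattern = No


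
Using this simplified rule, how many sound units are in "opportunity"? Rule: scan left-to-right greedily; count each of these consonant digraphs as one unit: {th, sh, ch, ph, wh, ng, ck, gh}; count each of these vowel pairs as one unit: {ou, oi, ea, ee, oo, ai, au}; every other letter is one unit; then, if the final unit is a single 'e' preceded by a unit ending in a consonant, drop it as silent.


Word: "opportunity" (11 letters)
Left-to-right scan:
  (1) 'o' (letter)
  (2) 'p' (letter)
  (3) 'p' (letter)
  (4) 'o' (letter)
  (5) 'r' (letter)
  (6) 't' (letter)
  (7) 'u' (letter)
  (8) 'n' (letter)
  (9) 'i' (letter)
  (10) 't' (letter)
  (11) 'y' (letter)
Units from scan: 11
Sound units = 11 units


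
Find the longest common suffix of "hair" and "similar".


Word 1: "hair"
Word 2: "similar"
Comparing from end:
  Pos -1: 'r' == 'r'
  Pos -2: 'i' != 'a' (stop)
LCS = "r" (length 1)


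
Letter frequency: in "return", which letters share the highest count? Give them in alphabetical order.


Word: "return"
Letter counts:
  'e': 1
  'n': 1
  'r': 2
  't': 1
  'u': 1
Maximum count = 2
Most frequent = 'r' (2 times each)


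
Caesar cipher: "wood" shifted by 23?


Word: "wood"
Shift: 23
Each letter → (letter + shift) mod 26:
  'w' (22) + 23 = 19 → 't'
  'o' (14) + 23 = 11 → 'l'
  'o' (14) + 23 = 11 → 'l'
  'd' (3) + 23 = 0 → 'a'
Result = "tlla"


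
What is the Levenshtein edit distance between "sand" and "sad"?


Word 1: "sand" (length 4)
Word 2: "sad" (length 3)
One optimal edit sequence (insert/delete/substitute each cost 1):
  1. keep 's'
  2. keep 'a'
  3. delete 'n'  (+1)
  4. keep 'd'
Total edit operations: 1
Edit distance = 1


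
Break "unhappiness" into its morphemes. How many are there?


Word: "unhappiness"
Morphemes: un- | happi | -ness
Each morpheme carries meaning
= 3 morphemes


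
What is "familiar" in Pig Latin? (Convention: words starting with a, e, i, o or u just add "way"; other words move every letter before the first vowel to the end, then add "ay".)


Word: "familiar"
Starts with consonant(s) → move to end, add 'ay'
Consonant cluster: "f"
Pig Latin = "amiliarfay"


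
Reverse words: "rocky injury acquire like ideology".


Original: "rocky injury acquire like ideology"
Words (1..n): rocky | injury | acquire | like | ideology
Reversed (n..1): ideology | like | acquire | injury | rocky
Result = "ideology like acquire injury rocky"


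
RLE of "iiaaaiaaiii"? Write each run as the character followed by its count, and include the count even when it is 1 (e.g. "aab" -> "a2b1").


String: "iiaaaiaaiii"
Scanning for consecutive runs:
  'i' x 2
  'a' x 3
  'i' x 1
  'a' x 2
  'i' x 3
RLE = "i2a3i1a2i3"


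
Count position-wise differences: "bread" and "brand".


Comparing character by character (same length = 5):
  Pos 0: 'b' vs 'b' =
  Pos 1: 'r' vs 'r' =
  Pos 2: 'e' vs 'a' !=
  Pos 3: 'a' vs 'n' !=
  Pos 4: 'd' vs 'd' =
Hamming distance = 2


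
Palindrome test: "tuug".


Word: "tuug"
Reversed: "guut"
Forward == Backward? tuug != guut
Palindrome = No


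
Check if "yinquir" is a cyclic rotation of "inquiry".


Word: "inquiry", Candidate: "yinquir"
Method: check if candidate is substring of word+word
"inquiryinquiry" contains "yinquir"? Yes
Is rotation = Yes


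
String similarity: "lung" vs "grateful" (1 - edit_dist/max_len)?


Word 1: "lung" (length 4)
Word 2: "grateful" (length 8)
One optimal edit sequence:
  1. insert 'g'  (+1)
  2. insert 'r'  (+1)
  3. insert 'a'  (+1)
  4. insert 't'  (+1)
  5. substitute 'l' -> 'e'  (+1)
  6. substitute 'u' -> 'f'  (+1)
  7. substitute 'n' -> 'u'  (+1)
  8. substitute 'g' -> 'l'  (+1)
Edit distance = 8
Max length = max(4, 8) = 8
Similarity = 1 - 8/8
= 0.0000


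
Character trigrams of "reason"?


Word: "reason" (length 6)
Number of trigrams = 6 - 3 + 1 = 4
  Position 0: "rea"
  Position 1: "eas"
  Position 2: "aso"
  Position 3: "son"
Trigrams = "rea", "eas", "aso", "son"


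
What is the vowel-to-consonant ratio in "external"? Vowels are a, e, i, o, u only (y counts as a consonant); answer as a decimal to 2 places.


Word: "external"
Vowels (a,e,i,o,u): 3
Consonants: 5
Ratio = 3/5
= 0.60


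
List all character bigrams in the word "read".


Word: "read" (length 4)
Number of bigrams = 4 - 2 + 1 = 3
  Position 0: "re"
  Position 1: "ea"
  Position 2: "ad"
Bigrams = "re", "ea", "ad"


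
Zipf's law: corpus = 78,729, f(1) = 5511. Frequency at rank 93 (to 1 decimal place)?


Zipf's law: f(r) = f(1) / r
f(1) = 5511
f(93) = 5511 / 93
= 59.3 occurrences


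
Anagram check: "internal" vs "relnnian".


Word 1: "internal" → sorted: aeilnnrt
Word 2: "relnnian" → sorted: aeilnnnr
Same letters? aeilnnrt != aeilnnnr
Anagram = No


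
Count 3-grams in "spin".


Word: "spin" (length 4)
Number of 3-grams = length - 3 + 1 = 4 - 3 + 1
= 2


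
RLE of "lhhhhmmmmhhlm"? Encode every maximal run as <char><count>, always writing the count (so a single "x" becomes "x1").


String: "lhhhhmmmmhhlm"
Scanning for consecutive runs:
  'l' x 1
  'h' x 4
  'm' x 4
  'h' x 2
  'l' x 1
  'm' x 1
RLE = "l1h4m4h2l1m1"


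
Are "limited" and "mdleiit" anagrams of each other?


Word 1: "limited" → sorted: deiilmt
Word 2: "mdleiit" → sorted: deiilmt
Same letters? deiilmt == deiilmt
Anagram = Yes


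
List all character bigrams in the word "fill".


Word: "fill" (length 4)
Number of bigrams = 4 - 2 + 1 = 3
  Position 0: "fi"
  Position 1: "il"
  Position 2: "ll"
Bigrams = "fi", "il", "ll"


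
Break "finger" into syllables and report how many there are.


Word: "finger"
Syllable breakdown: fin / ger
Counting: 2 parts
= 2 syllables


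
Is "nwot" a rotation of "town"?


Word: "town", Candidate: "nwot"
Method: check if candidate is substring of word+word
"towntown" contains "nwot"? No
Is rotation = No


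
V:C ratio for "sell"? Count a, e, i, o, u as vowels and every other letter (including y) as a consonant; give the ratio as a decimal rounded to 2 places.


Word: "sell"
Vowels (a,e,i,o,u): 1
Consonants: 3
Ratio = 1/3
= 0.33


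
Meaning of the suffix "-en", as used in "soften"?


Suffix: -en
As in: soften -> soft + -en
Meaning = to make / become


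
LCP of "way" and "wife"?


Word 1: "way"
Word 2: "wife"
Comparing from start:
  Pos 0: 'w' == 'w'
  Pos 1: 'a' != 'i' (stop)
LCP = "w" (length 1)


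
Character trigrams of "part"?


Word: "part" (length 4)
Number of trigrams = 4 - 3 + 1 = 2
  Position 0: "par"
  Position 1: "art"
Trigrams = "par", "art"


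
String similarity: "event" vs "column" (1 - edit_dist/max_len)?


Word 1: "event" (length 5)
Word 2: "column" (length 6)
One optimal edit sequence:
  1. insert 'c'  (+1)
  2. substitute 'e' -> 'o'  (+1)
  3. substitute 'v' -> 'l'  (+1)
  4. substitute 'e' -> 'u'  (+1)
  5. substitute 'n' -> 'm'  (+1)
  6. substitute 't' -> 'n'  (+1)
Edit distance = 6
Max length = max(5, 6) = 6
Similarity = 1 - 6/6
= 0.0000


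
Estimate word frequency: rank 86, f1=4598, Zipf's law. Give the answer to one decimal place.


Zipf's law: f(r) = f(1) / r
f(1) = 4598
f(86) = 4598 / 86
= 53.5 occurrences


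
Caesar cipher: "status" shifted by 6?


Word: "status"
Shift: 6
Each letter → (letter + shift) mod 26:
  's' (18) + 6 = 24 → 'y'
  't' (19) + 6 = 25 → 'z'
  'a' (0) + 6 = 6 → 'g'
  't' (19) + 6 = 25 → 'z'
  'u' (20) + 6 = 0 → 'a'
  's' (18) + 6 = 24 → 'y'
Result = "yzgzay"


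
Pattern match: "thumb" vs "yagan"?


Pattern of "thumb": [0, 1, 2, 3, 4]
Pattern of "yagan": [0, 1, 2, 1, 3]
Patterns do not match
Same pattern = No


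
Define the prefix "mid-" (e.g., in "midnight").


Prefix: mid-
Example: midnight (mid- + night)
Meaning = middle


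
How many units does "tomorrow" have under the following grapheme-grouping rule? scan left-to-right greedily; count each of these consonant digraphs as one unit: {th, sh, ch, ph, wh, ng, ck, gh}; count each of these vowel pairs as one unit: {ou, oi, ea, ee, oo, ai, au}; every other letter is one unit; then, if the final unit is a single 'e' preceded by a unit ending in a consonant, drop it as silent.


Word: "tomorrow" (8 letters)
Left-to-right scan:
  1. 't' (letter)
  2. 'o' (letter)
  3. 'm' (letter)
  4. 'o' (letter)
  5. 'r' (letter)
  6. 'r' (letter)
  7. 'o' (letter)
  8. 'w' (letter)
Units from scan: 8
Sound units = 8 units


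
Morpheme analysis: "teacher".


Word: "teacher"
Morphemes: teach + -er
Each morpheme carries meaning
= 2 morphemes


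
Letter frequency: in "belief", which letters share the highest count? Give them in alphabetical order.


Word: "belief"
Letter counts:
  'b': 1
  'e': 2
  'f': 1
  'i': 1
  'l': 1
Maximum count = 2
Most frequent = 'e' (2 times each)


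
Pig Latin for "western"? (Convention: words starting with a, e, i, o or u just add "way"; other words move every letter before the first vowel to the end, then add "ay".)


Word: "western"
Starts with consonant(s) → move to end, add 'ay'
Consonant cluster: "w"
Pig Latin = "esternway"


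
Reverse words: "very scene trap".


Original: "very scene trap"
Words (1..n): very | scene | trap
Reversed (n..1): trap | scene | very
Result = "trap scene very"


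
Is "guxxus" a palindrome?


Word: "guxxus"
Reversed: "suxxug"
Forward == Backward? guxxus != suxxug
Palindrome = No


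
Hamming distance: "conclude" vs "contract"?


Comparing character by character (same length = 8):
  Pos 0: 'c' vs 'c' =
  Pos 1: 'o' vs 'o' =
  Pos 2: 'n' vs 'n' =
  Pos 3: 'c' vs 't' !=
  Pos 4: 'l' vs 'r' !=
  Pos 5: 'u' vs 'a' !=
  Pos 6: 'd' vs 'c' !=
  Pos 7: 'e' vs 't' !=
Hamming distance = 5


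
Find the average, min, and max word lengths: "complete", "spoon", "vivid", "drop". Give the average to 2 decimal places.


Lengths: "complete"=8, "spoon"=5, "vivid"=5, "drop"=4
Sum = 22, Count = 4
Average = 22/4 = 5.50
= avg=5.50, min=4, max=8


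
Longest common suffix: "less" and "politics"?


Word 1: "less"
Word 2: "politics"
Comparing from end:
  Pos -1: 's' == 's'
  Pos -2: 's' != 'c' (stop)
LCS = "s" (length 1)


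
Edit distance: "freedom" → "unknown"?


Word 1: "freedom" (length 7)
Word 2: "unknown" (length 7)
One optimal edit sequence (insert/delete/substitute each cost 1):
  1. substitute 'f' -> 'u'  (+1)
  2. substitute 'r' -> 'n'  (+1)
  3. substitute 'e' -> 'k'  (+1)
  4. substitute 'e' -> 'n'  (+1)
  5. substitute 'd' -> 'o'  (+1)
  6. substitute 'o' -> 'w'  (+1)
  7. substitute 'm' -> 'n'  (+1)
Total edit operations: 7
Edit distance = 7


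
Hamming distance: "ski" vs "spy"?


Comparing character by character (same length = 3):
  Pos 0: 's' vs 's' =
  Pos 1: 'k' vs 'p' !=
  Pos 2: 'i' vs 'y' !=
Hamming distance = 2


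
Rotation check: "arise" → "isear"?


Word: "arise", Candidate: "isear"
Method: check if candidate is substring of word+word
"arisearise" contains "isear"? Yes
Is rotation = Yes


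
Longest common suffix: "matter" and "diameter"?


Word 1: "matter"
Word 2: "diameter"
Comparing from end:
  Pos -1: 'r' == 'r'
  Pos -2: 'e' == 'e'
  Pos -3: 't' == 't'
  Pos -4: 't' != 'e' (stop)
LCS = "ter" (length 3)


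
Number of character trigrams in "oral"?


Word: "oral" (length 4)
Number of 3-grams = length - 3 + 1 = 4 - 3 + 1
= 2


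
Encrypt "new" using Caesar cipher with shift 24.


Word: "new"
Shift: 24
Each letter → (letter + shift) mod 26:
  'n' (13) + 24 = 11 → 'l'
  'e' (4) + 24 = 2 → 'c'
  'w' (22) + 24 = 20 → 'u'
Result = "lcu"


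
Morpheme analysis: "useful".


Word: "useful"
Morphemes: use / -ful
Each morpheme carries meaning
= 2 morphemes


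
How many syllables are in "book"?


Word: "book"
Syllable breakdown: book
Counting: 1 part
= 1 syllable


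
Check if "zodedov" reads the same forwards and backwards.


Word: "zodedov"
Reversed: "vodedoz"
Forward == Backward? zodedov != vodedoz
Palindrome = No


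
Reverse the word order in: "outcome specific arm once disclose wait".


Original: "outcome specific arm once disclose wait"
Words (1..n): outcome | specific | arm | once | disclose | wait
Reversed (n..1): wait | disclose | once | arm | specific | outcome
Result = "wait disclose once arm specific outcome"


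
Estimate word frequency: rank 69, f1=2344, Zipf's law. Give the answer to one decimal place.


Zipf's law: f(r) = f(1) / r
f(1) = 2344
f(69) = 2344 / 69
= 34.0 occurrences


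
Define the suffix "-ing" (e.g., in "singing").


Suffix: -ing
Example: singing (sing + -ing)
Meaning = present participle


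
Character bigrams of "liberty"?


Word: "liberty" (length 7)
Number of bigrams = 7 - 2 + 1 = 6
  Position 0: "li"
  Position 1: "ib"
  Position 2: "be"
  Position 3: "er"
  Position 4: "rt"
  Position 5: "ty"
Bigrams = "li", "ib", "be", "er", "rt", "ty"


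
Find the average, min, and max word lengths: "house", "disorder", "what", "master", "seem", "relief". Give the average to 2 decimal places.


Lengths: "house"=5, "disorder"=8, "what"=4, "master"=6, "seem"=4, "relief"=6
Sum = 33, Count = 6
Average = 33/6 = 5.50
= avg=5.50, min=4, max=8


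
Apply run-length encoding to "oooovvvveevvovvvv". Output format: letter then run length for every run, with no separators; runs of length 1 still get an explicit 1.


String: "oooovvvveevvovvvv"
Scanning for consecutive runs:
  'o' x 4
  'v' x 4
  'e' x 2
  'v' x 2
  'o' x 1
  'v' x 4
RLE = "o4v4e2v2o1v4"


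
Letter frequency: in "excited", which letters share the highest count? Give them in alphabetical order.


Word: "excited"
Letter counts:
  'c': 1
  'd': 1
  'e': 2
  'i': 1
  't': 1
  'x': 1
Maximum count = 2
Most frequent = 'e' (2 times each)


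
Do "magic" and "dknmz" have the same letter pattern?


Pattern of "magic": [0, 1, 2, 3, 4]
Pattern of "dknmz": [0, 1, 2, 3, 4]
Patterns match
Same pattern = Yes


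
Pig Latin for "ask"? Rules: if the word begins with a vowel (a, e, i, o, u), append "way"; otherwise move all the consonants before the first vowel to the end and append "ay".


Word: "ask"
Starts with vowel → add 'way'
Pig Latin = "askway"


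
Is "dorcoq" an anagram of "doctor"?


Word 1: "doctor" → sorted: cdoort
Word 2: "dorcoq" → sorted: cdooqr
Same letters? cdoort != cdooqr
Anagram = No


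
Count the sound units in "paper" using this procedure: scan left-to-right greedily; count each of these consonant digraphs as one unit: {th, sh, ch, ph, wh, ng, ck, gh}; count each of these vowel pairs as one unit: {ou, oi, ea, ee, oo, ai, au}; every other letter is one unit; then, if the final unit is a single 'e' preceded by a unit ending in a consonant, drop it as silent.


Word: "paper" (5 letters)
Left-to-right scan:
  (1) 'p' (letter)
  (2) 'a' (letter)
  (3) 'p' (letter)
  (4) 'e' (letter)
  (5) 'r' (letter)
Units from scan: 5
Sound units = 5 units


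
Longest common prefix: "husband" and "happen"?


Word 1: "husband"
Word 2: "happen"
Comparing from start:
  Pos 0: 'h' == 'h'
  Pos 1: 'u' != 'a' (stop)
LCP = "h" (length 1)


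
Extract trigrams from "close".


Word: "close" (length 5)
Number of trigrams = 5 - 3 + 1 = 3
  Position 0: "clo"
  Position 1: "los"
  Position 2: "ose"
Trigrams = "clo", "los", "ose"


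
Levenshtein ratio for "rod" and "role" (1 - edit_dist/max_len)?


Word 1: "rod" (length 3)
Word 2: "role" (length 4)
One optimal edit sequence:
  1. keep 'r'
  2. keep 'o'
  3. insert 'l'  (+1)
  4. substitute 'd' -> 'e'  (+1)
Edit distance = 2
Max length = max(3, 4) = 4
Similarity = 1 - 2/4
= 0.5000


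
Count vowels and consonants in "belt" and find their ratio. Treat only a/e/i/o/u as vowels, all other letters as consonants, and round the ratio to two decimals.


Word: "belt"
Vowels (a,e,i,o,u): 1
Consonants: 3
Ratio = 1/3
= 0.33


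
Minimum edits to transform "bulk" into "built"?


Word 1: "bulk" (length 4)
Word 2: "built" (length 5)
One optimal edit sequence (insert/delete/substitute each cost 1):
  1. keep 'b'
  2. keep 'u'
  3. insert 'i'  (+1)
  4. keep 'l'
  5. substitute 'k' -> 't'  (+1)
Total edit operations: 2
Edit distance = 2


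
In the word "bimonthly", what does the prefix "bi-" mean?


Prefix: bi-
Example: bimonthly = bi- + monthly
Meaning = two


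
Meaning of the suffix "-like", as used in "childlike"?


Suffix: -like
Example: childlike (child + -like)
Meaning = resembling


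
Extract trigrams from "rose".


Word: "rose" (length 4)
Number of trigrams = 4 - 3 + 1 = 2
  Position 0: "ros"
  Position 1: "ose"
Trigrams = "ros", "ose"


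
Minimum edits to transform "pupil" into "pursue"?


Word 1: "pupil" (length 5)
Word 2: "pursue" (length 6)
One optimal edit sequence (insert/delete/substitute each cost 1):
  1. keep 'p'
  2. keep 'u'
  3. insert 'r'  (+1)
  4. substitute 'p' -> 's'  (+1)
  5. substitute 'i' -> 'u'  (+1)
  6. substitute 'l' -> 'e'  (+1)
Total edit operations: 4
Edit distance = 4


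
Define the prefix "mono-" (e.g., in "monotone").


Prefix: mono-
As in: monotone -> mono- + tone
Meaning = one


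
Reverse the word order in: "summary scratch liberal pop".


Original: "summary scratch liberal pop"
Words (1..n): summary | scratch | liberal | pop
Reversed (n..1): pop | liberal | scratch | summary
Result = "pop liberal scratch summary"


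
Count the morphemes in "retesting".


Word: "retesting"
Morphemes: re- + test + -ing
Each morpheme carries meaning
= 3 morphemes


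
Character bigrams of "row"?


Word: "row" (length 3)
Number of bigrams = 3 - 2 + 1 = 2
  Position 0: "ro"
  Position 1: "ow"
Bigrams = "ro", "ow"


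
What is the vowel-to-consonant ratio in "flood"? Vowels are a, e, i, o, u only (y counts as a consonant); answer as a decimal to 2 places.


Word: "flood"
Vowels (a,e,i,o,u): 2
Consonants: 3
Ratio = 2/3
= 0.67


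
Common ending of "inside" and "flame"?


Word 1: "inside"
Word 2: "flame"
Comparing from end:
  Pos -1: 'e' == 'e'
  Pos -2: 'd' != 'm' (stop)
LCS = "e" (length 1)


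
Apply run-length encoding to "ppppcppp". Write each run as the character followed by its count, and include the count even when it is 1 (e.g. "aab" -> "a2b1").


String: "ppppcppp"
Scanning for consecutive runs:
  'p' x 4
  'c' x 1
  'p' x 3
RLE = "p4c1p3"


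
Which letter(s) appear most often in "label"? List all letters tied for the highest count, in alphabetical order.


Word: "label"
Letter counts:
  'a': 1
  'b': 1
  'e': 1
  'l': 2
Maximum count = 2
Most frequent = 'l' (2 times each)


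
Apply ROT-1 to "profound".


Word: "profound"
Shift: 1
Each letter → (letter + shift) mod 26:
  'p' (15) + 1 = 16 → 'q'
  'r' (17) + 1 = 18 → 's'
  'o' (14) + 1 = 15 → 'p'
  'f' (5) + 1 = 6 → 'g'
  'o' (14) + 1 = 15 → 'p'
  'u' (20) + 1 = 21 → 'v'
  'n' (13) + 1 = 14 → 'o'
  'd' (3) + 1 = 4 → 'e'
Result = "qspgpvoe"


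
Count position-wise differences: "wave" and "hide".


Comparing character by character (same length = 4):
  Pos 0: 'w' vs 'h' !=
  Pos 1: 'a' vs 'i' !=
  Pos 2: 'v' vs 'd' !=
  Pos 3: 'e' vs 'e' =
Hamming distance = 3


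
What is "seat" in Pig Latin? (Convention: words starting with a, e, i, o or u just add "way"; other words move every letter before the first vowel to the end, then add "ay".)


Word: "seat"
Starts with consonant(s) → move to end, add 'ay'
Consonant cluster: "s"
Pig Latin = "eatsay"


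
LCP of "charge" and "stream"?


Word 1: "charge"
Word 2: "stream"
Comparing from start:
  Pos 0: 'c' != 's' (stop)
LCP = "" (length 0)


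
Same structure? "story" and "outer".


Pattern of "story": [0, 1, 2, 3, 4]
Pattern of "outer": [0, 1, 2, 3, 4]
Patterns match
Same pattern = Yes


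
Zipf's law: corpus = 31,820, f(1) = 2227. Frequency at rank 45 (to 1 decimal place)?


Zipf's law: f(r) = f(1) / r
f(1) = 2227
f(45) = 2227 / 45
= 49.5 occurrences


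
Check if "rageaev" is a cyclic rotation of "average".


Word: "average", Candidate: "rageaev"
Method: check if candidate is substring of word+word
"averageaverage" contains "rageaev"? No
Is rotation = No


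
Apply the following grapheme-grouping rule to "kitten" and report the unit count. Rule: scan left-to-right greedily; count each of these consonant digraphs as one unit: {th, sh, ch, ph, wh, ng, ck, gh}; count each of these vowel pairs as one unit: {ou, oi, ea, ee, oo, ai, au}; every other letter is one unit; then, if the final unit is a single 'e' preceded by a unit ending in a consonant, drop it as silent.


Word: "kitten" (6 letters)
Left-to-right scan:
  [1] 'k' (letter)
  [2] 'i' (letter)
  [3] 't' (letter)
  [4] 't' (letter)
  [5] 'e' (letter)
  [6] 'n' (letter)
Units from scan: 6
Sound units = 6 units


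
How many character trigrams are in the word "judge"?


Word: "judge" (length 5)
Number of 3-grams = length - 3 + 1 = 5 - 3 + 1
= 3


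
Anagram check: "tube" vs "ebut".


Word 1: "tube" → sorted: betu
Word 2: "ebut" → sorted: betu
Same letters? betu == betu
Anagram = Yes


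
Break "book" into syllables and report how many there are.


Word: "book"
Syllable breakdown: book
Counting: 1 part
= 1 syllable


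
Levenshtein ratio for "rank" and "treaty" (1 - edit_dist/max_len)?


Word 1: "rank" (length 4)
Word 2: "treaty" (length 6)
One optimal edit sequence:
  1. insert 't'  (+1)
  2. keep 'r'
  3. insert 'e'  (+1)
  4. keep 'a'
  5. substitute 'n' -> 't'  (+1)
  6. substitute 'k' -> 'y'  (+1)
Edit distance = 4
Max length = max(4, 6) = 6
Similarity = 1 - 4/6
= 0.3333


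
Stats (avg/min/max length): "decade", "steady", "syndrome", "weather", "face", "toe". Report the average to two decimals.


Lengths: "decade"=6, "steady"=6, "syndrome"=8, "weather"=7, "face"=4, "toe"=3
Sum = 34, Count = 6
Average = 34/6 = 5.67
= avg=5.67, min=3, max=8


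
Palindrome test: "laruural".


Word: "laruural"
Reversed: "laruural"
Forward == Backward? laruural == laruural
Palindrome = Yes


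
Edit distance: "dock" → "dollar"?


Word 1: "dock" (length 4)
Word 2: "dollar" (length 6)
One optimal edit sequence (insert/delete/substitute each cost 1):
  1. keep 'd'
  2. keep 'o'
  3. insert 'l'  (+1)
  4. insert 'l'  (+1)
  5. substitute 'c' -> 'a'  (+1)
  6. substitute 'k' -> 'r'  (+1)
Total edit operations: 4
Edit distance = 4


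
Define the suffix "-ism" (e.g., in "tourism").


Suffix: -ism
Example: tourism = tour + -ism
Meaning = belief / practice


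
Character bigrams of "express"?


Word: "express" (length 7)
Number of bigrams = 7 - 2 + 1 = 6
  Position 0: "ex"
  Position 1: "xp"
  Position 2: "pr"
  Position 3: "re"
  Position 4: "es"
  Position 5: "ss"
Bigrams = "ex", "xp", "pr", "re", "es", "ss"


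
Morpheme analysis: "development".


Word: "development"
Morphemes: develop + -ment
Each morpheme carries meaning
= 2 morphemes


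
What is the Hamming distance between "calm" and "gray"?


Comparing character by character (same length = 4):
  Pos 0: 'c' vs 'g' !=
  Pos 1: 'a' vs 'r' !=
  Pos 2: 'l' vs 'a' !=
  Pos 3: 'm' vs 'y' !=
Hamming distance = 4


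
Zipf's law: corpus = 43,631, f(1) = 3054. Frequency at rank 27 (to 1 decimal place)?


Zipf's law: f(r) = f(1) / r
f(1) = 3054
f(27) = 3054 / 27
= 113.1 occurrences


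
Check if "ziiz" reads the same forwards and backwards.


Word: "ziiz"
Reversed: "ziiz"
Forward == Backward? ziiz == ziiz
Palindrome = Yes


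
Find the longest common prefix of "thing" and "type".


Word 1: "thing"
Word 2: "type"
Comparing from start:
  Pos 0: 't' == 't'
  Pos 1: 'h' != 'y' (stop)
LCP = "t" (length 1)


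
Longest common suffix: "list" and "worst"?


Word 1: "list"
Word 2: "worst"
Comparing from end:
  Pos -1: 't' == 't'
  Pos -2: 's' == 's'
  Pos -3: 'i' != 'r' (stop)
LCS = "st" (length 2)


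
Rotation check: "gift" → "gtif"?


Word: "gift", Candidate: "gtif"
Method: check if candidate is substring of word+word
"giftgift" contains "gtif"? No
Is rotation = No


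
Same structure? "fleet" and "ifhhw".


Pattern of "fleet": [0, 1, 2, 2, 3]
Pattern of "ifhhw": [0, 1, 2, 2, 3]
Patterns match
Same pattern = Yes


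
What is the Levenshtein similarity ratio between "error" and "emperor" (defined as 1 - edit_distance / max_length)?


Word 1: "error" (length 5)
Word 2: "emperor" (length 7)
One optimal edit sequence:
  1. keep 'e'
  2. insert 'm'  (+1)
  3. insert 'p'  (+1)
  4. substitute 'r' -> 'e'  (+1)
  5. keep 'r'
  6. keep 'o'
  7. keep 'r'
Edit distance = 3
Max length = max(5, 7) = 7
Similarity = 1 - 3/7
= 0.5714


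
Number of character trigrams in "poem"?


Word: "poem" (length 4)
Number of 3-grams = length - 3 + 1 = 4 - 3 + 1
= 2


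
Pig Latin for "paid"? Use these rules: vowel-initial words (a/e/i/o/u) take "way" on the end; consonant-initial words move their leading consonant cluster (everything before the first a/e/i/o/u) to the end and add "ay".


Word: "paid"
Starts with consonant(s) → move to end, add 'ay'
Consonant cluster: "p"
Pig Latin = "aidpay"


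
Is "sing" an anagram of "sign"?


Word 1: "sign" → sorted: gins
Word 2: "sing" → sorted: gins
Same letters? gins == gins
Anagram = Yes


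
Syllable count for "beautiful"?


Word: "beautiful"
Syllable breakdown: beau · ti · ful
Counting: 3 parts
= 3 syllables


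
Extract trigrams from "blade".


Word: "blade" (length 5)
Number of trigrams = 5 - 3 + 1 = 3
  Position 0: "bla"
  Position 1: "lad"
  Position 2: "ade"
Trigrams = "bla", "lad", "ade"


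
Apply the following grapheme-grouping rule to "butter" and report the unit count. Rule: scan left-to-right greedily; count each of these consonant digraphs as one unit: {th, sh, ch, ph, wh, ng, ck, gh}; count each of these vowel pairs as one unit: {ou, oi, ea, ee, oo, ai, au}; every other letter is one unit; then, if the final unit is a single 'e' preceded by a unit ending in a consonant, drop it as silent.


Word: "butter" (6 letters)
Left-to-right scan:
  [1] 'b' (letter)
  [2] 'u' (letter)
  [3] 't' (letter)
  [4] 't' (letter)
  [5] 'e' (letter)
  [6] 'r' (letter)
Units from scan: 6
Sound units = 6 units


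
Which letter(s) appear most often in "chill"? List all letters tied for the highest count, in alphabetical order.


Word: "chill"
Letter counts:
  'c': 1
  'h': 1
  'i': 1
  'l': 2
Maximum count = 2
Most frequent = 'l' (2 times each)


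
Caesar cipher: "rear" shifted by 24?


Word: "rear"
Shift: 24
Each letter → (letter + shift) mod 26:
  'r' (17) + 24 = 15 → 'p'
  'e' (4) + 24 = 2 → 'c'
  'a' (0) + 24 = 24 → 'y'
  'r' (17) + 24 = 15 → 'p'
Result = "pcyp"


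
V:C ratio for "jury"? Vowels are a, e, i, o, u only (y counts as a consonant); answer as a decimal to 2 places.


Word: "jury"
Vowels (a,e,i,o,u): 1
Consonants: 3
Ratio = 1/3
= 0.33


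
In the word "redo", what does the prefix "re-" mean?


Prefix: re-
Example: redo = re- + do
Meaning = again


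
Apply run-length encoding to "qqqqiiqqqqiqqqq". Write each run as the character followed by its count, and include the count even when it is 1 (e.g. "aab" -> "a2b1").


String: "qqqqiiqqqqiqqqq"
Scanning for consecutive runs:
  'q' x 4
  'i' x 2
  'q' x 4
  'i' x 1
  'q' x 4
RLE = "q4i2q4i1q4"


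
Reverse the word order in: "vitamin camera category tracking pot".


Original: "vitamin camera category tracking pot"
Words (1..n): vitamin | camera | category | tracking | pot
Reversed (n..1): pot | tracking | category | camera | vitamin
Result = "pot tracking category camera vitamin"


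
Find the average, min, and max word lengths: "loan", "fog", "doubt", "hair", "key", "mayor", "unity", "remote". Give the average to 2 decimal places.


Lengths: "loan"=4, "fog"=3, "doubt"=5, "hair"=4, "key"=3, "mayor"=5, "unity"=5, "remote"=6
Sum = 35, Count = 8
Average = 35/8 = 4.38
= avg=4.38, min=3, max=6


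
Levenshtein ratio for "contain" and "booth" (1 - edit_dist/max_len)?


Word 1: "contain" (length 7)
Word 2: "booth" (length 5)
One optimal edit sequence:
  1. substitute 'c' -> 'b'  (+1)
  2. keep 'o'
  3. substitute 'n' -> 'o'  (+1)
  4. keep 't'
  5. delete 'a'  (+1)
  6. delete 'i'  (+1)
  7. substitute 'n' -> 'h'  (+1)
Edit distance = 5
Max length = max(7, 5) = 7
Similarity = 1 - 5/7
= 0.2857


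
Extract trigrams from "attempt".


Word: "attempt" (length 7)
Number of trigrams = 7 - 3 + 1 = 5
  Position 0: "att"
  Position 1: "tte"
  Position 2: "tem"
  Position 3: "emp"
  Position 4: "mpt"
Trigrams = "att", "tte", "tem", "emp", "mpt"
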